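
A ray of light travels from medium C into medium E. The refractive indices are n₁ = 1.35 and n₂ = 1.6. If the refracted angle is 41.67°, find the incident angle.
sin θ₁ = (n₂/n₁)·sin θ₂ → θ₁ = 52°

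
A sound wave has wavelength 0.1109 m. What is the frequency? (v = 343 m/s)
f = v/λ = 3093 Hz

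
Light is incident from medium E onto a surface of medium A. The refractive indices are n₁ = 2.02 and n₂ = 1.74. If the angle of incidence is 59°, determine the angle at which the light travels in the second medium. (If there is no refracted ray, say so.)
sin θ₂ = (n₁/n₂)·sin θ₁ = 0.9951 → θ₂ = 84.33°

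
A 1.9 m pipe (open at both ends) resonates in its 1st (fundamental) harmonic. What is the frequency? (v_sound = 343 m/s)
fₙ = nv/(2L) = 90.26 Hz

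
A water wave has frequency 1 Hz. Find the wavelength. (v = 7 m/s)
λ = v/f = 7 m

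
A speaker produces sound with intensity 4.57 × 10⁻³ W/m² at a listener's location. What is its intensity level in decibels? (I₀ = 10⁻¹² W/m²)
β = 10·log₁₀(I/I₀) = 96.6 dB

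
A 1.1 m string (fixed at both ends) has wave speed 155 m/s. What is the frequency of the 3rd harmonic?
fₙ = nv/(2L) = 211.4 Hz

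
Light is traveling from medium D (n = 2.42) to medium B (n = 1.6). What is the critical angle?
θc = arcsin(n₂/n₁) = 41.39°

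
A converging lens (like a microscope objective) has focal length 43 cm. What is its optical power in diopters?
P = 1/f = 2.326 D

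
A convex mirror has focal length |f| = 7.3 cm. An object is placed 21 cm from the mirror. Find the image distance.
f = −7.3 cm (convex); 1/di = 1/f − 1/do → di = -5.417 cm (virtual image, behind mirror)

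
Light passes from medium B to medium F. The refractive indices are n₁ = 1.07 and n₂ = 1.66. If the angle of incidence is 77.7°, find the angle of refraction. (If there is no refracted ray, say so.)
sin θ₂ = (n₁/n₂)·sin θ₁ = 0.6298 → θ₂ = 39.03°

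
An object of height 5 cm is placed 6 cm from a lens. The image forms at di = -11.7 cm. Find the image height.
hi = (-di/do) × ho = 9.75 cm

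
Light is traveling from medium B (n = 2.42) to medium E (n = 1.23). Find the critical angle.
θc = arcsin(n₂/n₁) = 30.55°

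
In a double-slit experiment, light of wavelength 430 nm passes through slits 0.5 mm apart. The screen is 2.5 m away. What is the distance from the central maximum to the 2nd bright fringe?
y = mλL/d = 4.3 mm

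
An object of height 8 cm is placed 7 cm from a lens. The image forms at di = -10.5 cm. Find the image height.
hi = (-di/do) × ho = 12 cm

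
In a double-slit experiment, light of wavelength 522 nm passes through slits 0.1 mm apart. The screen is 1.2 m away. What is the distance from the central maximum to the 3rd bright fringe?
y = mλL/d = 18.79 mm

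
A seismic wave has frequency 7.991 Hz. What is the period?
T = 1/f = 0.1251 s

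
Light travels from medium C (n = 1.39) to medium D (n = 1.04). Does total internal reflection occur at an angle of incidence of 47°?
θc = arcsin(n₂/n₁) = 48.43°; 47° < θc, so no — the ray refracts.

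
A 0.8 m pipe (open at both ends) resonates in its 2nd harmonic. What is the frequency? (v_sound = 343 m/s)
fₙ = nv/(2L) = 428.8 Hz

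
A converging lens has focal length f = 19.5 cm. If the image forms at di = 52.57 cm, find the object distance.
1/do = 1/f − 1/di → do = 31 cm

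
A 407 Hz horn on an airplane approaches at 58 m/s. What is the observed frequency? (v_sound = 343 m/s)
f_obs = f·v/(v − v_s) = 489.8 Hz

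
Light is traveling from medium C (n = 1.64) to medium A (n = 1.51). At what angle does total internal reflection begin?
θc = arcsin(n₂/n₁) = 67.03°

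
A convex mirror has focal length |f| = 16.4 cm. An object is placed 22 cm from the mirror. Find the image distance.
f = −16.4 cm (convex); 1/di = 1/f − 1/do → di = -9.396 cm (virtual image, behind mirror)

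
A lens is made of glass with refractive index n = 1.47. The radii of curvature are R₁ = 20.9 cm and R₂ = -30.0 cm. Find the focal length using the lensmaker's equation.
1/f = (n − 1)(1/R₁ − 1/R₂) → f = 26.21 cm (converging lens)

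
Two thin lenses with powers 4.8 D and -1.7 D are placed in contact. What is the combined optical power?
P_total = P₁ + P₂ = 3.1 D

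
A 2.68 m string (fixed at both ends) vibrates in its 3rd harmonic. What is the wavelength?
λₙ = 2L/n = 1.787 m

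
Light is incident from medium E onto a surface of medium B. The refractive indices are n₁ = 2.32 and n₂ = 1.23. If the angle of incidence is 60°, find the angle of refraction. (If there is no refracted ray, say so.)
sin θ₂ = (n₁/n₂)·sin θ₁ = 1.633 > 1, so there is no refracted ray — the light undergoes total internal reflection.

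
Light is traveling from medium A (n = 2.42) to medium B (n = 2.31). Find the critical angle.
θc = arcsin(n₂/n₁) = 72.66°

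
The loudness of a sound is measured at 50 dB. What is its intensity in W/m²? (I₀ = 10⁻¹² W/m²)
I = I₀·10^(β/10) = 1.00 × 10⁻⁷ W/m²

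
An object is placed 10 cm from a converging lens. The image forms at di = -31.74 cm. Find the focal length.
1/f = 1/do + 1/di → f = 14.6 cm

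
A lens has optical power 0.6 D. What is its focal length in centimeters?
f = 1/P = 166.7 cm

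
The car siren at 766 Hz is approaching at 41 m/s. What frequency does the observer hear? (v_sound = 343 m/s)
f_obs = f·v/(v − v_s) = 870 Hz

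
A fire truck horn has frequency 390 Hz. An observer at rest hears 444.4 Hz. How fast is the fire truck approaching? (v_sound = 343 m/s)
v_s = v·(1 − f/f_obs) = 41.99 m/s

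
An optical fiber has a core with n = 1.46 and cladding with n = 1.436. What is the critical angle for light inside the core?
θc = arcsin(n_cladding/n_core) = 79.6°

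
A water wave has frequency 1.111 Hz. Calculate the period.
T = 1/f = 0.9001 s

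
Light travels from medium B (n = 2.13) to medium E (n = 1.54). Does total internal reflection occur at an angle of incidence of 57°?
θc = arcsin(n₂/n₁) = 46.3°; 57° > θc, so yes — total internal reflection.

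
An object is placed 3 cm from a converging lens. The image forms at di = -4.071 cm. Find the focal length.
1/f = 1/do + 1/di → f = 11.4 cm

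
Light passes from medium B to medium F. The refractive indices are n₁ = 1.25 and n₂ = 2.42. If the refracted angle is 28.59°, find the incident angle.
sin θ₁ = (n₂/n₁)·sin θ₂ → θ₁ = 67.89°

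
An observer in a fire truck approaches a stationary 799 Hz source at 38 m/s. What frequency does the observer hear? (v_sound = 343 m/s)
f_obs = f·(v + v_o)/v = 887.5 Hz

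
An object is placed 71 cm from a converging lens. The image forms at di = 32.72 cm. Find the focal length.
1/f = 1/do + 1/di → f = 22.4 cm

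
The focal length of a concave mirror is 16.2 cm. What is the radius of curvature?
R = 2|f| = 32.4 cm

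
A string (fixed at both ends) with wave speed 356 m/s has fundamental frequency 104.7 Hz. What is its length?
L = v/(2f₁) = 1.7 m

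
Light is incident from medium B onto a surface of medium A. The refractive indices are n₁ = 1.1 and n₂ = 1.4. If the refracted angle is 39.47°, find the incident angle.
sin θ₁ = (n₂/n₁)·sin θ₂ → θ₁ = 54°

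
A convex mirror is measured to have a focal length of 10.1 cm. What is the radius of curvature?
R = 2|f| = 20.2 cm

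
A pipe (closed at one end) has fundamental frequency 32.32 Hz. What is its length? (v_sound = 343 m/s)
L = v/(4f₁) = 2.653 m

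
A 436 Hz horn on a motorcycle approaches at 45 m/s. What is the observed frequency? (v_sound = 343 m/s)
f_obs = f·v/(v − v_s) = 501.8 Hz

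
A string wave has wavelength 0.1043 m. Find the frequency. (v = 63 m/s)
f = v/λ = 604 Hz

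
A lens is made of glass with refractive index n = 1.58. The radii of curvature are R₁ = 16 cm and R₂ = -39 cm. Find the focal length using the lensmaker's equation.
1/f = (n − 1)(1/R₁ − 1/R₂) → f = 19.56 cm (converging lens)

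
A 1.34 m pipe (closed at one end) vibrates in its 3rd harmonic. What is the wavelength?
λₙ = 4L/n = 1.787 m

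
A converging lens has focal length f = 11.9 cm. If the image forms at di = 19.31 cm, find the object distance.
1/do = 1/f − 1/di → do = 31.01 cm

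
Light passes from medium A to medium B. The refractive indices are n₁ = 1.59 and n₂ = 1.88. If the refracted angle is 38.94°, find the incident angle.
sin θ₁ = (n₂/n₁)·sin θ₂ → θ₁ = 48°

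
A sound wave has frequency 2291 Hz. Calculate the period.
T = 1/f = 4.365 × 10⁻⁴ s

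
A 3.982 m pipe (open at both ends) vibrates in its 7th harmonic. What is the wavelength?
λₙ = 2L/n = 1.138 m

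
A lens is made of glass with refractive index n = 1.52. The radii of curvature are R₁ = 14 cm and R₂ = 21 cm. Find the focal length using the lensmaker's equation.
1/f = (n − 1)(1/R₁ − 1/R₂) → f = 80.77 cm (converging lens)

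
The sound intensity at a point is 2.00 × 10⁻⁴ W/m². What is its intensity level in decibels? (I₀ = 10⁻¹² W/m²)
β = 10·log₁₀(I/I₀) = 83.01 dB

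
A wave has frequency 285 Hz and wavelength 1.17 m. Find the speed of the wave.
v = fλ = 333.4 m/s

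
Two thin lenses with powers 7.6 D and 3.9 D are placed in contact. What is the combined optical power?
P_total = P₁ + P₂ = 11.5 D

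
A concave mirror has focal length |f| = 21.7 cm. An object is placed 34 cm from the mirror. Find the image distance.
f = +21.7 cm (concave); 1/di = 1/f − 1/do → di = 59.98 cm (real image, in front of mirror)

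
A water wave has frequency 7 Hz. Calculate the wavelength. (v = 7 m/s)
λ = v/f = 1 m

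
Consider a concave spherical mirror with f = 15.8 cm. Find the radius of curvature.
R = 2|f| = 31.6 cm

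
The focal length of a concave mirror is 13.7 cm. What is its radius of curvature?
R = 2|f| = 27.4 cm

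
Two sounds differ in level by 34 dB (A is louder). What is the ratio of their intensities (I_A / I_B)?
I_A/I_B = 10^(Δβ/10) = 2512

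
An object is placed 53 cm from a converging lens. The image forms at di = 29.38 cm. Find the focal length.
1/f = 1/do + 1/di → f = 18.9 cm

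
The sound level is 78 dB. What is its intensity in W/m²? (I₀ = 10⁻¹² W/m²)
I = I₀·10^(β/10) = 6.31 × 10⁻⁵ W/m²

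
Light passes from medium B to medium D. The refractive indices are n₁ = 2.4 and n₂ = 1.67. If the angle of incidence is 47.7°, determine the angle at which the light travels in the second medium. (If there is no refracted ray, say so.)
sin θ₂ = (n₁/n₂)·sin θ₁ = 1.063 > 1, so there is no refracted ray — the light undergoes total internal reflection.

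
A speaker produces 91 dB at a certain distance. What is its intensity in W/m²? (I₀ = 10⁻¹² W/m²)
I = I₀·10^(β/10) = 1.26 × 10⁻³ W/m²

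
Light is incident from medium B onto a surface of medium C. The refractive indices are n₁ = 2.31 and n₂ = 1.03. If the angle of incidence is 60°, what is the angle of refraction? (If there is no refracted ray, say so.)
sin θ₂ = (n₁/n₂)·sin θ₁ = 1.942 > 1, so there is no refracted ray — the light undergoes total internal reflection.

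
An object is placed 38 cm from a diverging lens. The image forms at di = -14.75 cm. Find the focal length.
1/f = 1/do + 1/di → f = -24.11 cm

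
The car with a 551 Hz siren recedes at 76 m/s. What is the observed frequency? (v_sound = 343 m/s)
f_obs = f·v/(v + v_s) = 451.1 Hz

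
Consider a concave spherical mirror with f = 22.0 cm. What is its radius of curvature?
R = 2|f| = 44 cm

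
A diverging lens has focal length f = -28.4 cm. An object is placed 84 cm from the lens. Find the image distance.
1/di = 1/f − 1/do → di = -21.22 cm (virtual image)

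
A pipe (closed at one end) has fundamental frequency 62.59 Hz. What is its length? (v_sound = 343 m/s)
L = v/(4f₁) = 1.37 m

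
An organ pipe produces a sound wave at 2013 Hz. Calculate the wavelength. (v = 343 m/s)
λ = v/f = 0.1704 m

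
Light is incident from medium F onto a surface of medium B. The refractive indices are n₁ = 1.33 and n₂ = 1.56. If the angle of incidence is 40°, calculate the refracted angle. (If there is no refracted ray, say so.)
sin θ₂ = (n₁/n₂)·sin θ₁ = 0.548 → θ₂ = 33.23°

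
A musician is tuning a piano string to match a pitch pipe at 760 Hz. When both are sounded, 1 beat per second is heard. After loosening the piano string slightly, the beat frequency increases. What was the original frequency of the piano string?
759 Hz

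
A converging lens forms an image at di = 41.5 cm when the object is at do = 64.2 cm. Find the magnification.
M = −di/do = -0.6464 (inverted image)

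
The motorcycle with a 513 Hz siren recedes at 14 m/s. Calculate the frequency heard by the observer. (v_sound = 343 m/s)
f_obs = f·v/(v + v_s) = 492.9 Hz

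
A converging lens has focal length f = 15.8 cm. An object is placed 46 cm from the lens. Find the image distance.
1/di = 1/f − 1/do → di = 24.07 cm (real image)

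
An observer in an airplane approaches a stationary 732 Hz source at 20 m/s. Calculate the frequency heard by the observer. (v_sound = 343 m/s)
f_obs = f·(v + v_o)/v = 774.7 Hz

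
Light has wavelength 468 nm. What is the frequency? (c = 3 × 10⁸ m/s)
f = c/λ = 6.410 × 10¹⁴ Hz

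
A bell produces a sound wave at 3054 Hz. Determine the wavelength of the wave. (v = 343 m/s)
λ = v/f = 0.1123 m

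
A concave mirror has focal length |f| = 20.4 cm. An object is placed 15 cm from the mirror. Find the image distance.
f = +20.4 cm (concave); 1/di = 1/f − 1/do → di = -56.67 cm (virtual image, behind mirror)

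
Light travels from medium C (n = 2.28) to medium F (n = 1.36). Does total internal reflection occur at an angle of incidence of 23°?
θc = arcsin(n₂/n₁) = 36.62°; 23° < θc, so no — the ray refracts.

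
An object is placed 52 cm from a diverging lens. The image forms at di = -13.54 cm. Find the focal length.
1/f = 1/do + 1/di → f = -18.31 cm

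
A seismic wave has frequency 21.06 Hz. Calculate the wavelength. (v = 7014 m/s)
λ = v/f = 333 m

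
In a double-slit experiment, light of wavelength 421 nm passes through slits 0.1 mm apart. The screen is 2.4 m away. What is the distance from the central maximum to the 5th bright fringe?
y = mλL/d = 50.52 mm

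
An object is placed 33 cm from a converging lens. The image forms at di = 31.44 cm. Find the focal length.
1/f = 1/do + 1/di → f = 16.1 cm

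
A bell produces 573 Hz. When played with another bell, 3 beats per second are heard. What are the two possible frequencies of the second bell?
f₂ = 573 ± 3 Hz → 576 Hz or 570 Hz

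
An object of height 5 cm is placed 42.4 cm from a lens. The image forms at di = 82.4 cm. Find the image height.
hi = (-di/do) × ho = -9.717 cm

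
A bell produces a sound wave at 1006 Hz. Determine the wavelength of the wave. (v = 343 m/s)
λ = v/f = 0.341 m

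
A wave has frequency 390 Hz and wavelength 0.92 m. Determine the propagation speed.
v = fλ = 358.8 m/s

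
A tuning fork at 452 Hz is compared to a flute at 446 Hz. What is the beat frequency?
6 Hz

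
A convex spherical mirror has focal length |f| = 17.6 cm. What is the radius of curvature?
R = 2|f| = 35.2 cm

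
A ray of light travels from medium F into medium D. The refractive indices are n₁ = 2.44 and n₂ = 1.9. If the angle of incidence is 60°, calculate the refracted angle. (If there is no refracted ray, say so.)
sin θ₂ = (n₁/n₂)·sin θ₁ = 1.112 > 1, so there is no refracted ray — the light undergoes total internal reflection.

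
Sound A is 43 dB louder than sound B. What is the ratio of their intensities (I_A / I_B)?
I_A/I_B = 10^(Δβ/10) = 19950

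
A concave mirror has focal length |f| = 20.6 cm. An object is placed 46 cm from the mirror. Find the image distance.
f = +20.6 cm (concave); 1/di = 1/f − 1/do → di = 37.31 cm (real image, in front of mirror)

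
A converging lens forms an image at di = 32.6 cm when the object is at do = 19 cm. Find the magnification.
M = −di/do = -1.716 (inverted image)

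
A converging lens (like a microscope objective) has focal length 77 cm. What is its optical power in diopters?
P = 1/f = 1.299 D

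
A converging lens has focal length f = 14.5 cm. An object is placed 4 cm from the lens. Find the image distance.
1/di = 1/f − 1/do → di = -5.524 cm (virtual image)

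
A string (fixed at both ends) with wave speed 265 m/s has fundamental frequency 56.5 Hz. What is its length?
L = v/(2f₁) = 2.345 m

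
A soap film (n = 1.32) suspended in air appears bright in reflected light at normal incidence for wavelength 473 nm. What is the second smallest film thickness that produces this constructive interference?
2nt = (m − ½)λ with m = 2 → t = (m − ½)λ/(2n) = 268.8 nm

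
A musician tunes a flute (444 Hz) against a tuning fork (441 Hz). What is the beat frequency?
3 Hz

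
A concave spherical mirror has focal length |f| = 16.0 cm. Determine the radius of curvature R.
R = 2|f| = 32 cm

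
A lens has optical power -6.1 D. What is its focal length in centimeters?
f = 1/P = -16.39 cm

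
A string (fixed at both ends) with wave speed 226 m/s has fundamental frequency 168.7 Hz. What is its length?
L = v/(2f₁) = 0.6698 m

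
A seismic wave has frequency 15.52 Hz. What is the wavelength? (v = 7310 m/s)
λ = v/f = 471 m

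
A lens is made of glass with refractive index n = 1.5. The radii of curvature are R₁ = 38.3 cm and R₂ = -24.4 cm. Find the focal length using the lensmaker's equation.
1/f = (n − 1)(1/R₁ − 1/R₂) → f = 29.81 cm (converging lens)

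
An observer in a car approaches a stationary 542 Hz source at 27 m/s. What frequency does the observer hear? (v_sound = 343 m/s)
f_obs = f·(v + v_o)/v = 584.7 Hz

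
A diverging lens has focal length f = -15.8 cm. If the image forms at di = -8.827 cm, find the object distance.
1/do = 1/f − 1/di → do = 20 cm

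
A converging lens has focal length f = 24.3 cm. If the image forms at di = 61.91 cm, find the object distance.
1/do = 1/f − 1/di → do = 40 cm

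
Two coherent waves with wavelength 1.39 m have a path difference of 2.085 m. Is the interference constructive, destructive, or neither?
destructive — path difference = 1.5λ, an odd multiple of λ/2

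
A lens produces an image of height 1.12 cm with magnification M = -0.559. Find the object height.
ho = |hi|/|M| = 2.004 cm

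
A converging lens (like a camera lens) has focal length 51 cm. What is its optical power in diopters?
P = 1/f = 1.961 D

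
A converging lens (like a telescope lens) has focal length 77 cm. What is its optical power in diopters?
P = 1/f = 1.299 D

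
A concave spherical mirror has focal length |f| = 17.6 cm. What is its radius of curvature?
R = 2|f| = 35.2 cm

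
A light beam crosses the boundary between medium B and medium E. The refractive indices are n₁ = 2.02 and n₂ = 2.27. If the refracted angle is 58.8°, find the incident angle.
sin θ₁ = (n₂/n₁)·sin θ₂ → θ₁ = 73.99°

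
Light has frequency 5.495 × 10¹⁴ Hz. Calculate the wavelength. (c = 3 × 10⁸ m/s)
λ = c/f = 546 nm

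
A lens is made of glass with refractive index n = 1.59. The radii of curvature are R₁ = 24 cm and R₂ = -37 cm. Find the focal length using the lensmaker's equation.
1/f = (n − 1)(1/R₁ − 1/R₂) → f = 24.67 cm (converging lens)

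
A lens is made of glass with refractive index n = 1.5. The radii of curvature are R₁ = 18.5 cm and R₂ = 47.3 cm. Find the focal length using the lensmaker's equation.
1/f = (n − 1)(1/R₁ − 1/R₂) → f = 60.77 cm (converging lens)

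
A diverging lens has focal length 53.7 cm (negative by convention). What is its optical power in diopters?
P = 1/f = -1.862 D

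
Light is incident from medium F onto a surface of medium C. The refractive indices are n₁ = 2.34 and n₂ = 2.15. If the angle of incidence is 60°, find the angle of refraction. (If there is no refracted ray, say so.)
sin θ₂ = (n₁/n₂)·sin θ₁ = 0.9426 → θ₂ = 70.49°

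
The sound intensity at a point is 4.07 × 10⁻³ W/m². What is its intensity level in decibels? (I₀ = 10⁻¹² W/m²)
β = 10·log₁₀(I/I₀) = 96.1 dB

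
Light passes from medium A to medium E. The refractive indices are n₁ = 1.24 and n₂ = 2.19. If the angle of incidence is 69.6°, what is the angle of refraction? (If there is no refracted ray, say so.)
sin θ₂ = (n₁/n₂)·sin θ₁ = 0.5307 → θ₂ = 32.05°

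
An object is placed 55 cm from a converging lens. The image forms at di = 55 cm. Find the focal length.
1/f = 1/do + 1/di → f = 27.5 cm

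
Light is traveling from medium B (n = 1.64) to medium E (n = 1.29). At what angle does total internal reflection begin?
θc = arcsin(n₂/n₁) = 51.87°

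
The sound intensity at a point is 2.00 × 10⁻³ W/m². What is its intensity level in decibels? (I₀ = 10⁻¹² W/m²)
β = 10·log₁₀(I/I₀) = 93.01 dB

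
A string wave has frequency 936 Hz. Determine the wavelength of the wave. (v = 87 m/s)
λ = v/f = 0.09295 m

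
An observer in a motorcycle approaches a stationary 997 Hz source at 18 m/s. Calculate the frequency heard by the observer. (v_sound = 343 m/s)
f_obs = f·(v + v_o)/v = 1049 Hz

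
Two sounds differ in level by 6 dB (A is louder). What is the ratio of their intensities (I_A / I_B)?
I_A/I_B = 10^(Δβ/10) = 3.981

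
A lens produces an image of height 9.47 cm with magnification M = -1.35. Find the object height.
ho = |hi|/|M| = 7.015 cm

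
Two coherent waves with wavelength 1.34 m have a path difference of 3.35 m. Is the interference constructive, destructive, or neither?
destructive — path difference = 2.5λ, an odd multiple of λ/2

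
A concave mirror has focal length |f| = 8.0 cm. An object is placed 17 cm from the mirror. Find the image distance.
f = +8.0 cm (concave); 1/di = 1/f − 1/do → di = 15.11 cm (real image, in front of mirror)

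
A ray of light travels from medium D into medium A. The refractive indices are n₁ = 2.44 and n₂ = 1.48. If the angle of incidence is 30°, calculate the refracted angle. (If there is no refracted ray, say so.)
sin θ₂ = (n₁/n₂)·sin θ₁ = 0.8243 → θ₂ = 55.52°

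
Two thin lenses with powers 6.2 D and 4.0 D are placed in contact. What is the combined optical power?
P_total = P₁ + P₂ = 10.2 D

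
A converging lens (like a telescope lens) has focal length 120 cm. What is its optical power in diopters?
P = 1/f = 0.8333 D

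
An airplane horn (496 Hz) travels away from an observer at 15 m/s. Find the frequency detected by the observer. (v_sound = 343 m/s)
f_obs = f·v/(v + v_s) = 475.2 Hz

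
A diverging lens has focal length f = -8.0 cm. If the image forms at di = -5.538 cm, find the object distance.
1/do = 1/f − 1/di → do = 18 cm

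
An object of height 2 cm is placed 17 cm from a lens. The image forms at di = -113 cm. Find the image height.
hi = (-di/do) × ho = 13.29 cm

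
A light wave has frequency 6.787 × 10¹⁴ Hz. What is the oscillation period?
T = 1/f = 1.473 × 10⁻¹⁵ s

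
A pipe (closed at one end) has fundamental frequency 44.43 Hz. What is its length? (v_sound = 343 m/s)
L = v/(4f₁) = 1.93 m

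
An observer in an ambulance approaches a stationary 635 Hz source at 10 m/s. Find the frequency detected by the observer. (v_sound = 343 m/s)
f_obs = f·(v + v_o)/v = 653.5 Hz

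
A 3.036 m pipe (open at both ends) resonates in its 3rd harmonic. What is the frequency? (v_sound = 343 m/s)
fₙ = nv/(2L) = 169.5 Hz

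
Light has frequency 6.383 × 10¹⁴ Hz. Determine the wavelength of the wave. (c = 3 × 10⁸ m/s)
λ = c/f = 470 nm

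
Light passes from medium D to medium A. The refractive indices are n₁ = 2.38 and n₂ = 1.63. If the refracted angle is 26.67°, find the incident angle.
sin θ₁ = (n₂/n₁)·sin θ₂ → θ₁ = 17.9°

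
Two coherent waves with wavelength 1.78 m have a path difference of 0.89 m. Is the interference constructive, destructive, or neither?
destructive — path difference = 0.5λ, an odd multiple of λ/2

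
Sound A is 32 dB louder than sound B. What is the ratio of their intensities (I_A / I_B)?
I_A/I_B = 10^(Δβ/10) = 1585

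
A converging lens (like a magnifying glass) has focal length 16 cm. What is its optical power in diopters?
P = 1/f = 6.25 D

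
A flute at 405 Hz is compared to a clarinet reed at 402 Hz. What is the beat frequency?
3 Hz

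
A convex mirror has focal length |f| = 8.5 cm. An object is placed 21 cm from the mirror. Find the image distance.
f = −8.5 cm (convex); 1/di = 1/f − 1/do → di = -6.051 cm (virtual image, behind mirror)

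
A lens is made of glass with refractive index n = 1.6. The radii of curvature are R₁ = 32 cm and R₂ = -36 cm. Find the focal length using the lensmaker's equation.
1/f = (n − 1)(1/R₁ − 1/R₂) → f = 28.24 cm (converging lens)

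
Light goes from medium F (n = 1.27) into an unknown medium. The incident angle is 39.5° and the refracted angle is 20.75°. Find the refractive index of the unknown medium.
n₂ = n₁·sin θ₁ / sin θ₂ = 2.28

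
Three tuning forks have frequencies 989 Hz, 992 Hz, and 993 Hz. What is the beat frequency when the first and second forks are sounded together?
3 Hz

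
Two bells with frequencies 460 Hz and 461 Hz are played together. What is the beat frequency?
1 Hz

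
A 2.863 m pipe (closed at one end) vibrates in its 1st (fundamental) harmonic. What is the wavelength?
λₙ = 4L/n = 11.45 m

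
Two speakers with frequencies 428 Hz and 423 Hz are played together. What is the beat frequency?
5 Hz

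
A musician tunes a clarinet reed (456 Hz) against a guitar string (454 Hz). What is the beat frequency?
2 Hz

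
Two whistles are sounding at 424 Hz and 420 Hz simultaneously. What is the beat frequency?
4 Hz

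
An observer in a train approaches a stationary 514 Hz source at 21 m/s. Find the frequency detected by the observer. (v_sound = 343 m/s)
f_obs = f·(v + v_o)/v = 545.5 Hz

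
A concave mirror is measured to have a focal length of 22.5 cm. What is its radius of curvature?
R = 2|f| = 45 cm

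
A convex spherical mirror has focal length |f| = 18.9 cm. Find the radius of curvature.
R = 2|f| = 37.8 cm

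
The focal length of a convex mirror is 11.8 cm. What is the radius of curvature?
R = 2|f| = 23.6 cm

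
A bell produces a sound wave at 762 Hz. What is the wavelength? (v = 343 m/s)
λ = v/f = 0.4501 m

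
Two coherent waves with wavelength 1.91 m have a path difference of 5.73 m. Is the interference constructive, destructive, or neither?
constructive — path difference = 3λ, a whole number of wavelengths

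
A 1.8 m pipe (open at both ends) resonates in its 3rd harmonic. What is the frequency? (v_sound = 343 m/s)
fₙ = nv/(2L) = 285.8 Hz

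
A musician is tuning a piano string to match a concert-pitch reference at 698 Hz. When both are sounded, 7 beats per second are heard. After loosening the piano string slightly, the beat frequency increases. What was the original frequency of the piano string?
691 Hz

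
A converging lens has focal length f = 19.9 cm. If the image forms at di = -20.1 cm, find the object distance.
1/do = 1/f − 1/di → do = 10 cm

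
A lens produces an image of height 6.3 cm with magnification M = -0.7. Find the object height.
ho = |hi|/|M| = 9 cm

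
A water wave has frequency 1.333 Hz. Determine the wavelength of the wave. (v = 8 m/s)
λ = v/f = 6.002 m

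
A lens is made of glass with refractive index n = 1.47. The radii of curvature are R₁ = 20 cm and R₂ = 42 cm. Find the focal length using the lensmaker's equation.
1/f = (n − 1)(1/R₁ − 1/R₂) → f = 81.24 cm (converging lens)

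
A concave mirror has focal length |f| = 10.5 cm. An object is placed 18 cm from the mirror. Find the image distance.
f = +10.5 cm (concave); 1/di = 1/f − 1/do → di = 25.2 cm (real image, in front of mirror)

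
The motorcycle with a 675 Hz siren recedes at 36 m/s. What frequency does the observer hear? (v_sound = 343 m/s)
f_obs = f·v/(v + v_s) = 610.9 Hz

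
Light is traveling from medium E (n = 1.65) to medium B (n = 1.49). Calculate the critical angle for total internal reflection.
θc = arcsin(n₂/n₁) = 64.56°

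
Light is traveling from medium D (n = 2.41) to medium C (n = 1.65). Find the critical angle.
θc = arcsin(n₂/n₁) = 43.21°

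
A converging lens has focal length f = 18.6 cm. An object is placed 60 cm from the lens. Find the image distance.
1/di = 1/f − 1/do → di = 26.96 cm (real image)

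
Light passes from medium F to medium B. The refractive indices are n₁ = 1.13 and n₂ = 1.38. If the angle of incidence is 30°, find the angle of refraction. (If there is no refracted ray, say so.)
sin θ₂ = (n₁/n₂)·sin θ₁ = 0.4094 → θ₂ = 24.17°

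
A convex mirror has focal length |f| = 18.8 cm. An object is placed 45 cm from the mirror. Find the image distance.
f = −18.8 cm (convex); 1/di = 1/f − 1/do → di = -13.26 cm (virtual image, behind mirror)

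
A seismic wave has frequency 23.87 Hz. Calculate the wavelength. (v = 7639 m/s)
λ = v/f = 320 m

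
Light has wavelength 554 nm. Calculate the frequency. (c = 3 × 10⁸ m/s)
f = c/λ = 5.415 × 10¹⁴ Hz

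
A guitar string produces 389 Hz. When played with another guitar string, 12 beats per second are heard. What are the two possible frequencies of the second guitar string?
f₂ = 389 ± 12 Hz → 401 Hz or 377 Hz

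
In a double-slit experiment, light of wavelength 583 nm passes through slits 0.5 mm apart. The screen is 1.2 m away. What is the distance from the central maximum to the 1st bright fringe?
y = mλL/d = 1.399 mm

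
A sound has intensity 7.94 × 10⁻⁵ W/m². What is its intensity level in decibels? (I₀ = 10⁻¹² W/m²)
β = 10·log₁₀(I/I₀) = 79 dB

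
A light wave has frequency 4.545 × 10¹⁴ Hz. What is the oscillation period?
T = 1/f = 2.200 × 10⁻¹⁵ s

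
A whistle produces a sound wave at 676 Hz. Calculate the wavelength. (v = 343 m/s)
λ = v/f = 0.5074 m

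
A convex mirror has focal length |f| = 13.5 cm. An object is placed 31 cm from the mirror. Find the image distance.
f = −13.5 cm (convex); 1/di = 1/f − 1/do → di = -9.404 cm (virtual image, behind mirror)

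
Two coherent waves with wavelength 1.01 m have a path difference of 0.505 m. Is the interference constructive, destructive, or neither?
destructive — path difference = 0.5λ, an odd multiple of λ/2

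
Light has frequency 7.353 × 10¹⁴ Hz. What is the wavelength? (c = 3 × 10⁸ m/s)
λ = c/f = 408 nm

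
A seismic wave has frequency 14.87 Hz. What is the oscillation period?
T = 1/f = 0.06725 s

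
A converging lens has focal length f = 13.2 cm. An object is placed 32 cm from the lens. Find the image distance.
1/di = 1/f − 1/do → di = 22.47 cm (real image)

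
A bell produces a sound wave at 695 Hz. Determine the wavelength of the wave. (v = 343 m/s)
λ = v/f = 0.4935 m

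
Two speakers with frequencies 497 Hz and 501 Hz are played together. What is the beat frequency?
4 Hz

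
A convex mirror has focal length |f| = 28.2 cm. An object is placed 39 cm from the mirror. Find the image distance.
f = −28.2 cm (convex); 1/di = 1/f − 1/do → di = -16.37 cm (virtual image, behind mirror)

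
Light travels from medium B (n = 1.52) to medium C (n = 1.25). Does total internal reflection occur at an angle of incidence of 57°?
θc = arcsin(n₂/n₁) = 55.32°; 57° > θc, so yes — total internal reflection.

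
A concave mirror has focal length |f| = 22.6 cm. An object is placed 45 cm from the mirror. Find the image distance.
f = +22.6 cm (concave); 1/di = 1/f − 1/do → di = 45.4 cm (real image, in front of mirror)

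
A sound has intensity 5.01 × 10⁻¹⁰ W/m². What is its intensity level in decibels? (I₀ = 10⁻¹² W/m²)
β = 10·log₁₀(I/I₀) = 27 dB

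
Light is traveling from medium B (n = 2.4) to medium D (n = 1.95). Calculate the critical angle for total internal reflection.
θc = arcsin(n₂/n₁) = 54.34°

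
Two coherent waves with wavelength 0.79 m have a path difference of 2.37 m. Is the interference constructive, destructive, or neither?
constructive — path difference = 3λ, a whole number of wavelengths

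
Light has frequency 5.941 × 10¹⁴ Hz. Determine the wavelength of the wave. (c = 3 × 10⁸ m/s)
λ = c/f = 505 nm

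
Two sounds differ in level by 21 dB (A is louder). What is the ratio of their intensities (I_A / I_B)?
I_A/I_B = 10^(Δβ/10) = 125.9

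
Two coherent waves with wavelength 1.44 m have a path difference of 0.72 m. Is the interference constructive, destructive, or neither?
destructive — path difference = 0.5λ, an odd multiple of λ/2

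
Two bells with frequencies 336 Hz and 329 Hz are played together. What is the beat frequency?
7 Hz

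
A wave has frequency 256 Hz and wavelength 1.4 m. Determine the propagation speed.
v = fλ = 358.4 m/s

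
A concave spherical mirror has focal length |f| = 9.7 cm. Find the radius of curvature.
R = 2|f| = 19.4 cm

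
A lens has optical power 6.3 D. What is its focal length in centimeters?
f = 1/P = 15.87 cm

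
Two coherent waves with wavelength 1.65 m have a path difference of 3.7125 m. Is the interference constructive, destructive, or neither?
neither (partial) — path difference = 2.25λ, neither a whole number of wavelengths nor an odd multiple of λ/2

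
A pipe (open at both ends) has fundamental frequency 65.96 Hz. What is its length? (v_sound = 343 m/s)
L = v/(2f₁) = 2.6 m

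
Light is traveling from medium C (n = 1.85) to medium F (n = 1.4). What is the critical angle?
θc = arcsin(n₂/n₁) = 49.18°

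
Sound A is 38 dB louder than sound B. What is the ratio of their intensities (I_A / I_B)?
I_A/I_B = 10^(Δβ/10) = 6310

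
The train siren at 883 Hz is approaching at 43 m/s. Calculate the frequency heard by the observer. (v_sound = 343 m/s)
f_obs = f·v/(v − v_s) = 1010 Hz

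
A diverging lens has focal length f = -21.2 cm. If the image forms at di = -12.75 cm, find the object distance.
1/do = 1/f − 1/di → do = 31.99 cm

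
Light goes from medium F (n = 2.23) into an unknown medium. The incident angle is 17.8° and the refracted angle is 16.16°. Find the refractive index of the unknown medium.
n₂ = n₁·sin θ₁ / sin θ₂ = 2.449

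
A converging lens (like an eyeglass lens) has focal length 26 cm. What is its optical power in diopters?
P = 1/f = 3.846 D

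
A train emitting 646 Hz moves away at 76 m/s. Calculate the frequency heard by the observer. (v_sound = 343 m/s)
f_obs = f·v/(v + v_s) = 528.8 Hz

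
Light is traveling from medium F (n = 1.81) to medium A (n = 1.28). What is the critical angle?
θc = arcsin(n₂/n₁) = 45.01°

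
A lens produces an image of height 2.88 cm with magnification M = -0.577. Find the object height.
ho = |hi|/|M| = 4.991 cm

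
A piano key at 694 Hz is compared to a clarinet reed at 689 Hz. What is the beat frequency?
5 Hz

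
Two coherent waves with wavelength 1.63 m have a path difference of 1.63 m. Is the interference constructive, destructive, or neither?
constructive — path difference = 1λ, a whole number of wavelengths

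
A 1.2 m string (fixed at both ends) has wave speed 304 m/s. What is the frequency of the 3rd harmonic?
fₙ = nv/(2L) = 380 Hz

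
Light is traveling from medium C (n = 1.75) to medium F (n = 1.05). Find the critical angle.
θc = arcsin(n₂/n₁) = 36.87°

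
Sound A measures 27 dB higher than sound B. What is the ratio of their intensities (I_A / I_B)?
I_A/I_B = 10^(Δβ/10) = 501.2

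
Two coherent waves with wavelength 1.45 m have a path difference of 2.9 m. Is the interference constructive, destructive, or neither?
constructive — path difference = 2λ, a whole number of wavelengths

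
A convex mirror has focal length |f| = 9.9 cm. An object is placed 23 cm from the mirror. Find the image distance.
f = −9.9 cm (convex); 1/di = 1/f − 1/do → di = -6.921 cm (virtual image, behind mirror)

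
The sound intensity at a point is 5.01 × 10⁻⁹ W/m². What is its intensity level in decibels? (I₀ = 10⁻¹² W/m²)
β = 10·log₁₀(I/I₀) = 37 dB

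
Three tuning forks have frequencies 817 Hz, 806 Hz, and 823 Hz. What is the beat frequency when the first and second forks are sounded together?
11 Hz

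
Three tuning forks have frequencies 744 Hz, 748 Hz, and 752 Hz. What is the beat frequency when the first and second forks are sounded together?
4 Hz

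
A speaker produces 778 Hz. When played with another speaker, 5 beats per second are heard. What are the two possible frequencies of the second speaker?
f₂ = 778 ± 5 Hz → 783 Hz or 773 Hz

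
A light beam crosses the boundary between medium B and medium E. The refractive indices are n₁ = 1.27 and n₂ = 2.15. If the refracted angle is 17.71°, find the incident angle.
sin θ₁ = (n₂/n₁)·sin θ₂ → θ₁ = 31°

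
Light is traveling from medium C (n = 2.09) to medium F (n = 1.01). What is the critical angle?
θc = arcsin(n₂/n₁) = 28.9°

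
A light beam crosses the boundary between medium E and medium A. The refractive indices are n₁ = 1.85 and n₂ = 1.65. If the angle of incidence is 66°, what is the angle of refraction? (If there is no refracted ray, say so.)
sin θ₂ = (n₁/n₂)·sin θ₁ = 1.024 > 1, so there is no refracted ray — the light undergoes total internal reflection.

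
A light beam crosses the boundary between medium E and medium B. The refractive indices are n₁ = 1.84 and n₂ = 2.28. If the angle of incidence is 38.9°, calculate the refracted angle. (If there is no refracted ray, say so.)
sin θ₂ = (n₁/n₂)·sin θ₁ = 0.5068 → θ₂ = 30.45°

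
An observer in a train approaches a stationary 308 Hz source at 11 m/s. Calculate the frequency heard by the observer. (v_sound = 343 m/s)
f_obs = f·(v + v_o)/v = 317.9 Hz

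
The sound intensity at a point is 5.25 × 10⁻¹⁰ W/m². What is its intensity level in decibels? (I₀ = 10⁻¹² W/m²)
β = 10·log₁₀(I/I₀) = 27.2 dB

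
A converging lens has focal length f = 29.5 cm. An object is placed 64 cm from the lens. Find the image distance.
1/di = 1/f − 1/do → di = 54.72 cm (real image)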